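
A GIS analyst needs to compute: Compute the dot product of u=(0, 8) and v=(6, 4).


u . v = u_x*v_x + u_y*v_y = 0*6 + 8*4
= 0 + 32 = 32

32


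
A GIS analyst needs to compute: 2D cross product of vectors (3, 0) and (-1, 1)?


u x v = u_x*v_y - u_y*v_x = 3*1 - 0*(-1)
= 3 - 0 = 3

3


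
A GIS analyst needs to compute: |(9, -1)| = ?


|u| = sqrt(9^2 + (-1)^2) = sqrt(82) = 9.0554

9.0554


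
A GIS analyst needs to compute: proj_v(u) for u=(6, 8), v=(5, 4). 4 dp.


u.v = 62, |v| = sqrt(41) = 6.4031
Scalar projection = u.v / |v| = 62 / sqrt(41) = 9.6828

9.6828


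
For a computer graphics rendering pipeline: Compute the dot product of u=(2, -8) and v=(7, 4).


u . v = u_x*v_x + u_y*v_y = 2*7 + (-8)*4
= 14 + (-32) = -18

-18


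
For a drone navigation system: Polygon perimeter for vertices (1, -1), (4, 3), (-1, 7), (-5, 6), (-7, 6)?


Sides: (1, -1)->(4, 3): sqrt(25) = 5, (4, 3)->(-1, 7): sqrt(41) = 6.403124, (-1, 7)->(-5, 6): sqrt(17) = 4.123106, (-5, 6)->(-7, 6): sqrt(4) = 2, (-7, 6)->(1, -1): sqrt(113) = 10.630146
Sum = 28.156376
Perimeter = 28.1564

28.1564


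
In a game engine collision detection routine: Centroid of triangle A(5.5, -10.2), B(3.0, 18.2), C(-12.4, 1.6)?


Centroid = ((x_A+x_B+x_C)/3, (y_A+y_B+y_C)/3)
= ((5.5+3+(-12.4))/3, ((-10.2)+18.2+1.6)/3)
= (-1.3, 3.2)

(-1.3, 3.2)


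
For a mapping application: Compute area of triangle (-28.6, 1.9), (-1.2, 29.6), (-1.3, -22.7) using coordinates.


Area = |x_A(y_B-y_C) + x_B(y_C-y_A) + x_C(y_A-y_B)|/2
= |(-1495.78) + 29.52 + 36.01|/2
= 1430.25/2 = 715.125

715.125


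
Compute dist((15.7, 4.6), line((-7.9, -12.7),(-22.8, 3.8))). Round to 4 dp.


|cross product| = 647.17
|line direction| = sqrt(494.26) = 22.232
Distance = 647.17/sqrt(494.26) = 29.1099

29.1099


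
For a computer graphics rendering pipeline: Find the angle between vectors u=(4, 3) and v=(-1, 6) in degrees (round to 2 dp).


u.v = 14, |u| = sqrt(25) = 5, |v| = sqrt(37) = 6.0828
cos(theta) = u.v/(|u||v|) = 14/sqrt(925) = 0.460317
theta = acos(0.460317) = 62.59 degrees

62.59 degrees


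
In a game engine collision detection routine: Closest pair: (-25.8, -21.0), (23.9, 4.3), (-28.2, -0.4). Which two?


d(P0,P1) = 55.769, d(P0,P2) = 20.7393, d(P1,P2) = 52.3116
Closest: P0 and P2

Closest pair: (-25.8, -21.0) and (-28.2, -0.4), distance = 20.7393


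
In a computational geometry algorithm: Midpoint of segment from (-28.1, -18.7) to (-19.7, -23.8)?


M = (((-28.1)+(-19.7))/2, ((-18.7)+(-23.8))/2)
= (-23.9, -21.25)

(-23.9, -21.25)


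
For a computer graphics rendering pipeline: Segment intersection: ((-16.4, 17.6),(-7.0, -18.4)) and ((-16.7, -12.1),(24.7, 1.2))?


Cross products: d1=1225.59, d2=-389.83, d3=-289.98, d4=1325.44
d1*d2 < 0 and d3*d4 < 0? yes

Yes, they intersect


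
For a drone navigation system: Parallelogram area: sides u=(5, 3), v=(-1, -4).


|u x v| = |5*(-4) - 3*(-1)|
= |(-20) - (-3)| = 17

17


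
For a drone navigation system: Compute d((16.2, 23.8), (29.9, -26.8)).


dx=13.7, dy=-50.6
d^2 = 13.7^2 + (-50.6)^2 = 2748.05
d = sqrt(2748.05) = 52.4218

52.4218


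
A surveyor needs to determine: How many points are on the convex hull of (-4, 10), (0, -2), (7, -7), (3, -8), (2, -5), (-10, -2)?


Convex hull vertices (CCW): (-10, -2), (3, -8), (7, -7), (-4, 10)
Count = 4

4


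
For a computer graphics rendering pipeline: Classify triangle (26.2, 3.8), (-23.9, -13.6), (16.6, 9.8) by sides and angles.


Side lengths squared: AB^2=2812.77, BC^2=2187.81, CA^2=128.16
Sorted: [128.16, 2187.81, 2812.77]
By sides: Scalene, By angles: Obtuse

Scalene, Obtuse


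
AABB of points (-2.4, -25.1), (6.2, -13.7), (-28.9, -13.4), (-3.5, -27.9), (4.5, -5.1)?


x range: [-28.9, 6.2]
y range: [-27.9, -5.1]
Bounding box: (-28.9,-27.9) to (6.2,-5.1)

(-28.9,-27.9) to (6.2,-5.1)


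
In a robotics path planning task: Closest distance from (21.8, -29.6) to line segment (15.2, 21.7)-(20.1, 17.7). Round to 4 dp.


Project P onto AB: t = 1 (clamped to [0,1])
Closest point on segment: (20.1, 17.7)
Distance: 47.3305

47.3305


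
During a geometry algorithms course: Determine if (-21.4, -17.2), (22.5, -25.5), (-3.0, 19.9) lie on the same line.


Cross product: (22.5-(-21.4))*(19.9-(-17.2)) - ((-25.5)-(-17.2))*((-3)-(-21.4))
= 1781.41

No, not collinear


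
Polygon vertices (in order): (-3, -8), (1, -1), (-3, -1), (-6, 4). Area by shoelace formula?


Shoelace sum: ((-3)*(-1) - 1*(-8)) + (1*(-1) - (-3)*(-1)) + ((-3)*4 - (-6)*(-1)) + ((-6)*(-8) - (-3)*4)
= 49
Area = |49|/2 = 24.5

24.5


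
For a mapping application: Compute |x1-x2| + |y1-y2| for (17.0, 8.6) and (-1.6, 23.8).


|17-(-1.6)| + |8.6-23.8| = 18.6 + 15.2 = 33.8

33.8


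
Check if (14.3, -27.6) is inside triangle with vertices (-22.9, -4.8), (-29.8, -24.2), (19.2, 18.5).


Cross products: AB x AP = 879, BC x BP = -2049.67, CA x CP = 1826.64
All same sign? no

No, outside


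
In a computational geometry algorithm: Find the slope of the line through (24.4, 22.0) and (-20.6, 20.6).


slope = (y2-y1)/(x2-x1) = (20.6-22)/((-20.6)-24.4) = (-1.4)/(-45) = 0.0311

0.0311


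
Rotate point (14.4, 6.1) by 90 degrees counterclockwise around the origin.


90° CCW: (x,y) -> (-y, x)
(14.4,6.1) -> (-6.1, 14.4)

(-6.1, 14.4)


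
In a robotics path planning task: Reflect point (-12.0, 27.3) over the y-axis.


Reflection over y-axis: (x,y) -> (-x,y)
(-12, 27.3) -> (12, 27.3)

(12, 27.3)


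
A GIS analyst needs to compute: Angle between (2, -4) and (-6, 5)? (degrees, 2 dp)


u.v = -32, |u| = sqrt(20) = 4.4721, |v| = sqrt(61) = 7.8102
cos(theta) = u.v/(|u||v|) = -32/sqrt(1220) = -0.916157
theta = acos(-0.916157) = 156.37 degrees

156.37 degrees


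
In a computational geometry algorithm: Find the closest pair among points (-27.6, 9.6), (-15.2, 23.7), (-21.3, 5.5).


d(P0,P1) = 18.7768, d(P0,P2) = 7.5166, d(P1,P2) = 19.1951
Closest: P0 and P2

Closest pair: (-27.6, 9.6) and (-21.3, 5.5), distance = 7.5166


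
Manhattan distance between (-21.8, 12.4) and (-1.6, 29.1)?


|(-21.8)-(-1.6)| + |12.4-29.1| = 20.2 + 16.7 = 36.9

36.9


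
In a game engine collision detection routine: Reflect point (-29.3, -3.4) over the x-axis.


Reflection over x-axis: (x,y) -> (x,-y)
(-29.3, -3.4) -> (-29.3, 3.4)

(-29.3, 3.4)


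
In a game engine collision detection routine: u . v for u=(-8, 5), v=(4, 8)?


u . v = u_x*v_x + u_y*v_y = (-8)*4 + 5*8
= (-32) + 40 = 8

8


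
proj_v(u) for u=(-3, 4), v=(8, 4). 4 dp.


u.v = -8, |v| = sqrt(80) = 8.9443
Scalar projection = u.v / |v| = -8 / sqrt(80) = -0.8944

-0.8944


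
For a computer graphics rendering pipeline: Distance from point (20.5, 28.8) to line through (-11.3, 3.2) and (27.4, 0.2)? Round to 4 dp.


|cross product| = 1086.12
|line direction| = sqrt(1506.69) = 38.8161
Distance = 1086.12/sqrt(1506.69) = 27.9812

27.9812


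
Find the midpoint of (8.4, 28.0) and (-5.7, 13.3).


M = ((8.4+(-5.7))/2, (28+13.3)/2)
= (1.35, 20.65)

(1.35, 20.65)


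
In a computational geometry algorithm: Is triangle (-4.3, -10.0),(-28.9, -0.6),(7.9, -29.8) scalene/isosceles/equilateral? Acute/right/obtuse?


Side lengths squared: AB^2=693.52, BC^2=2206.88, CA^2=540.88
Sorted: [540.88, 693.52, 2206.88]
By sides: Scalene, By angles: Obtuse

Scalene, Obtuse


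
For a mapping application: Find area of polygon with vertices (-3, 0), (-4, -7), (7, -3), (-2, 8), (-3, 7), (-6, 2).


Shoelace sum: ((-3)*(-7) - (-4)*0) + ((-4)*(-3) - 7*(-7)) + (7*8 - (-2)*(-3)) + ((-2)*7 - (-3)*8) + ((-3)*2 - (-6)*7) + ((-6)*0 - (-3)*2)
= 184
Area = |184|/2 = 92

92


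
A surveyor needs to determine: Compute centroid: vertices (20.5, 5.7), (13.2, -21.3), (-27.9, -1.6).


Centroid = ((x_A+x_B+x_C)/3, (y_A+y_B+y_C)/3)
= ((20.5+13.2+(-27.9))/3, (5.7+(-21.3)+(-1.6))/3)
= (1.9333, -5.7333)

(1.9333, -5.7333)


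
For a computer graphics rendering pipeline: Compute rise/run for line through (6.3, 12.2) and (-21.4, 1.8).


slope = (y2-y1)/(x2-x1) = (1.8-12.2)/((-21.4)-6.3) = (-10.4)/(-27.7) = 0.3755

0.3755


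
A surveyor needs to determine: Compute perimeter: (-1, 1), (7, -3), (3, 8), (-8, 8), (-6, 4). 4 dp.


Sides: (-1, 1)->(7, -3): sqrt(80) = 8.944272, (7, -3)->(3, 8): sqrt(137) = 11.7047, (3, 8)->(-8, 8): sqrt(121) = 11, (-8, 8)->(-6, 4): sqrt(20) = 4.472136, (-6, 4)->(-1, 1): sqrt(34) = 5.830952
Sum = 41.95206
Perimeter = 41.9521

41.9521


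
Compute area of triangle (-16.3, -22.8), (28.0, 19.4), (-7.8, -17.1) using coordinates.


Area = |x_A(y_B-y_C) + x_B(y_C-y_A) + x_C(y_A-y_B)|/2
= |(-594.95) + 159.6 + 329.16|/2
= 106.19/2 = 53.095

53.095


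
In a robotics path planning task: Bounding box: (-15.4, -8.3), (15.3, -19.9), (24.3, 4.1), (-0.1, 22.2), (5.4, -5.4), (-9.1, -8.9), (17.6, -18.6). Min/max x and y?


x range: [-15.4, 24.3]
y range: [-19.9, 22.2]
Bounding box: (-15.4,-19.9) to (24.3,22.2)

(-15.4,-19.9) to (24.3,22.2)


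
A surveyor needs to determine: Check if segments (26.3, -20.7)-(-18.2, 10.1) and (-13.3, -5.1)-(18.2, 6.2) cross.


Cross products: d1=-938.88, d2=534.17, d3=525.48, d4=-947.57
d1*d2 < 0 and d3*d4 < 0? yes

Yes, they intersect


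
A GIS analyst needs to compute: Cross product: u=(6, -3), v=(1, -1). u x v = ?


u x v = u_x*v_y - u_y*v_x = 6*(-1) - (-3)*1
= (-6) - (-3) = -3

-3


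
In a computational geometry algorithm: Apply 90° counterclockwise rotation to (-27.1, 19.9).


90° CCW: (x,y) -> (-y, x)
(-27.1,19.9) -> (-19.9, -27.1)

(-19.9, -27.1)


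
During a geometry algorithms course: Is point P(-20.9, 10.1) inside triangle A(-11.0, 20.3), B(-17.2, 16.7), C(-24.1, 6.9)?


Cross products: AB x AP = 27.6, BC x BP = 9.28, CA x CP = -0.96
All same sign? no

No, outside


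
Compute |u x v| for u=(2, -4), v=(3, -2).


|u x v| = |2*(-2) - (-4)*3|
= |(-4) - (-12)| = 8

8


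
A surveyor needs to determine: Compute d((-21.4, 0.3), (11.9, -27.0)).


dx=33.3, dy=-27.3
d^2 = 33.3^2 + (-27.3)^2 = 1854.18
d = sqrt(1854.18) = 43.0602

43.0602


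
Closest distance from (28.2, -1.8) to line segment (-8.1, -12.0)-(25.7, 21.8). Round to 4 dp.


Project P onto AB: t = 0.6879 (clamped to [0,1])
Closest point on segment: (15.15, 11.25)
Distance: 18.4555

18.4555


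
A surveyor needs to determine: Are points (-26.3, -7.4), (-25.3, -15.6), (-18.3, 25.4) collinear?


Cross product: ((-25.3)-(-26.3))*(25.4-(-7.4)) - ((-15.6)-(-7.4))*((-18.3)-(-26.3))
= 98.4

No, not collinear


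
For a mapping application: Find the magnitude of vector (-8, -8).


|u| = sqrt((-8)^2 + (-8)^2) = sqrt(128) = 11.3137

11.3137


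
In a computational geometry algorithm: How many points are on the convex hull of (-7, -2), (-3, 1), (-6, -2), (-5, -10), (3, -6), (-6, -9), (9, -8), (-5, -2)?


Convex hull vertices (CCW): (-7, -2), (-6, -9), (-5, -10), (9, -8), (-3, 1)
Count = 5

5


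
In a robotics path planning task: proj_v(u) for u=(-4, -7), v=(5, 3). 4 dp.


u.v = -41, |v| = sqrt(34) = 5.831
Scalar projection = u.v / |v| = -41 / sqrt(34) = -7.0314

-7.0314


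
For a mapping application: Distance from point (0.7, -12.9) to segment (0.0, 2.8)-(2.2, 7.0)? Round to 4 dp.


Project P onto AB: t = 0 (clamped to [0,1])
Closest point on segment: (0, 2.8)
Distance: 15.7156

15.7156


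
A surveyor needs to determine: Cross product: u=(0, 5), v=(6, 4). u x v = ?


u x v = u_x*v_y - u_y*v_x = 0*4 - 5*6
= 0 - 30 = -30

-30


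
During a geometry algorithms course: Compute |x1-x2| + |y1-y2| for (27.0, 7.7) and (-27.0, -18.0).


|27-(-27)| + |7.7-(-18)| = 54 + 25.7 = 79.7

79.7


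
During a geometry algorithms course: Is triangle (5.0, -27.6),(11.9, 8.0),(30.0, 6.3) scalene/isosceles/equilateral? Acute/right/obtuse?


Side lengths squared: AB^2=1314.97, BC^2=330.5, CA^2=1774.21
Sorted: [330.5, 1314.97, 1774.21]
By sides: Scalene, By angles: Obtuse

Scalene, Obtuse


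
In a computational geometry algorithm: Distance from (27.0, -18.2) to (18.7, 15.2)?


dx=-8.3, dy=33.4
d^2 = (-8.3)^2 + 33.4^2 = 1184.45
d = sqrt(1184.45) = 34.4158

34.4158


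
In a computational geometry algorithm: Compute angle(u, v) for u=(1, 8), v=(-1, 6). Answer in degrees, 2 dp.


u.v = 47, |u| = sqrt(65) = 8.0623, |v| = sqrt(37) = 6.0828
cos(theta) = u.v/(|u||v|) = 47/sqrt(2405) = 0.958386
theta = acos(0.958386) = 16.59 degrees

16.59 degrees


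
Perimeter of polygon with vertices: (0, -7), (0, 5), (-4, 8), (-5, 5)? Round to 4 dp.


Sides: (0, -7)->(0, 5): sqrt(144) = 12, (0, 5)->(-4, 8): sqrt(25) = 5, (-4, 8)->(-5, 5): sqrt(10) = 3.162278, (-5, 5)->(0, -7): sqrt(169) = 13
Sum = 33.162278
Perimeter = 33.1623

33.1623


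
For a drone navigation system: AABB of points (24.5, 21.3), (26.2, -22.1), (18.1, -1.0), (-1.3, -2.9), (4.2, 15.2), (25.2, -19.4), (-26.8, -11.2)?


x range: [-26.8, 26.2]
y range: [-22.1, 21.3]
Bounding box: (-26.8,-22.1) to (26.2,21.3)

(-26.8,-22.1) to (26.2,21.3)


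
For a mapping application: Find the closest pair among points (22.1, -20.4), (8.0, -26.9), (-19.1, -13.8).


d(P0,P1) = 15.5261, d(P0,P2) = 41.7253, d(P1,P2) = 30.1002
Closest: P0 and P1

Closest pair: (22.1, -20.4) and (8.0, -26.9), distance = 15.5261


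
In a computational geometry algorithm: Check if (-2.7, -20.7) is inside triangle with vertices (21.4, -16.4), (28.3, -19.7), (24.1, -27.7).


Cross products: AB x AP = -109.2, BC x BP = -243.8, CA x CP = 283.94
All same sign? no

No, outside


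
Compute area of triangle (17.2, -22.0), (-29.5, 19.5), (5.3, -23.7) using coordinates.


Area = |x_A(y_B-y_C) + x_B(y_C-y_A) + x_C(y_A-y_B)|/2
= |743.04 + 50.15 + (-219.95)|/2
= 573.24/2 = 286.62

286.62


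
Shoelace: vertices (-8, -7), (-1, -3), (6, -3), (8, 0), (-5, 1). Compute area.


Shoelace sum: ((-8)*(-3) - (-1)*(-7)) + ((-1)*(-3) - 6*(-3)) + (6*0 - 8*(-3)) + (8*1 - (-5)*0) + ((-5)*(-7) - (-8)*1)
= 113
Area = |113|/2 = 56.5

56.5


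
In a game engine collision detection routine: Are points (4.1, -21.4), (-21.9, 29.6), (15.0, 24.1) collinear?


Cross product: ((-21.9)-4.1)*(24.1-(-21.4)) - (29.6-(-21.4))*(15-4.1)
= -1738.9

No, not collinear


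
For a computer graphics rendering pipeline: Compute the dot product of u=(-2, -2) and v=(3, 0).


u . v = u_x*v_x + u_y*v_y = (-2)*3 + (-2)*0
= (-6) + 0 = -6

-6


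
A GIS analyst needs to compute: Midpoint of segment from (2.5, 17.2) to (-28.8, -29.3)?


M = ((2.5+(-28.8))/2, (17.2+(-29.3))/2)
= (-13.15, -6.05)

(-13.15, -6.05)


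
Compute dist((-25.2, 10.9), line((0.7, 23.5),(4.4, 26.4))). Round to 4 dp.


|cross product| = 28.49
|line direction| = sqrt(22.1) = 4.7011
Distance = 28.49/sqrt(22.1) = 6.0603

6.0603


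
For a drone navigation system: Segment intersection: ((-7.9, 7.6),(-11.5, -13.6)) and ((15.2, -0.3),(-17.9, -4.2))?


Cross products: d1=-351.58, d2=336.1, d3=518.16, d4=-169.52
d1*d2 < 0 and d3*d4 < 0? yes

Yes, they intersect


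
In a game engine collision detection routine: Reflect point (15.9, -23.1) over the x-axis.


Reflection over x-axis: (x,y) -> (x,-y)
(15.9, -23.1) -> (15.9, 23.1)

(15.9, 23.1)


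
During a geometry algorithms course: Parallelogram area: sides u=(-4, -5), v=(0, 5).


|u x v| = |(-4)*5 - (-5)*0|
= |(-20) - 0| = 20

20


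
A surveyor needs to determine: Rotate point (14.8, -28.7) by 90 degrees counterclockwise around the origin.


90° CCW: (x,y) -> (-y, x)
(14.8,-28.7) -> (28.7, 14.8)

(28.7, 14.8)


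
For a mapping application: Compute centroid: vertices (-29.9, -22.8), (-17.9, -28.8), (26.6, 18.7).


Centroid = ((x_A+x_B+x_C)/3, (y_A+y_B+y_C)/3)
= (((-29.9)+(-17.9)+26.6)/3, ((-22.8)+(-28.8)+18.7)/3)
= (-7.0667, -10.9667)

(-7.0667, -10.9667)


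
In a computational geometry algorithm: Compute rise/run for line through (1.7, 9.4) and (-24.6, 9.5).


slope = (y2-y1)/(x2-x1) = (9.5-9.4)/((-24.6)-1.7) = 0.1/(-26.3) = -0.0038

-0.0038


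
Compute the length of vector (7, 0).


|u| = sqrt(7^2 + 0^2) = sqrt(49) = 7

7


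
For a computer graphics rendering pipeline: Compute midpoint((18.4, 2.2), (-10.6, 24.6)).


M = ((18.4+(-10.6))/2, (2.2+24.6)/2)
= (3.9, 13.4)

(3.9, 13.4)


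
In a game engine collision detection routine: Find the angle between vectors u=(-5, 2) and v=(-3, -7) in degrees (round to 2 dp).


u.v = 1, |u| = sqrt(29) = 5.3852, |v| = sqrt(58) = 7.6158
cos(theta) = u.v/(|u||v|) = 1/sqrt(1682) = 0.024383
theta = acos(0.024383) = 88.6 degrees

88.6 degrees


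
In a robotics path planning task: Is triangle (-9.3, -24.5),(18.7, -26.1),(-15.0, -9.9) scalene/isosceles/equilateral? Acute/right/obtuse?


Side lengths squared: AB^2=786.56, BC^2=1398.13, CA^2=245.65
Sorted: [245.65, 786.56, 1398.13]
By sides: Scalene, By angles: Obtuse

Scalene, Obtuse


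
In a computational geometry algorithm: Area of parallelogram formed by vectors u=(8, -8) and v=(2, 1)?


|u x v| = |8*1 - (-8)*2|
= |8 - (-16)| = 24

24


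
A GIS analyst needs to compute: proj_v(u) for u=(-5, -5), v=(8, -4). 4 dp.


u.v = -20, |v| = sqrt(80) = 8.9443
Scalar projection = u.v / |v| = -20 / sqrt(80) = -2.2361

-2.2361


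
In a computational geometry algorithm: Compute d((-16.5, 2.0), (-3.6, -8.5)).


dx=12.9, dy=-10.5
d^2 = 12.9^2 + (-10.5)^2 = 276.66
d = sqrt(276.66) = 16.6331

16.6331


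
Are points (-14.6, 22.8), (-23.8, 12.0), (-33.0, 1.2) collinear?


Cross product: ((-23.8)-(-14.6))*(1.2-22.8) - (12-22.8)*((-33)-(-14.6))
= 0

Yes, collinear


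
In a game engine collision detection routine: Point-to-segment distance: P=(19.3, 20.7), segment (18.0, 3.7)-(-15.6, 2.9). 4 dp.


Project P onto AB: t = 0 (clamped to [0,1])
Closest point on segment: (18, 3.7)
Distance: 17.0496

17.0496


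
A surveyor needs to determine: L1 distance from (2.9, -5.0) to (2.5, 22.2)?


|2.9-2.5| + |(-5)-22.2| = 0.4 + 27.2 = 27.6

27.6


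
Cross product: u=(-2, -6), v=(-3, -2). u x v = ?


u x v = u_x*v_y - u_y*v_x = (-2)*(-2) - (-6)*(-3)
= 4 - 18 = -14

-14


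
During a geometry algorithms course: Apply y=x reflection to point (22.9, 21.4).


Reflection over y=x: (x,y) -> (y,x)
(22.9, 21.4) -> (21.4, 22.9)

(21.4, 22.9)


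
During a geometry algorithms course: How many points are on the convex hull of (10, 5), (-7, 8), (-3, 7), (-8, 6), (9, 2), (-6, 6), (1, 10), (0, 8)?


Convex hull vertices (CCW): (-8, 6), (9, 2), (10, 5), (1, 10), (-7, 8)
Count = 5

5


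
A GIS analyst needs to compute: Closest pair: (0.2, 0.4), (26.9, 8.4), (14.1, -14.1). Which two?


d(P0,P1) = 27.8727, d(P0,P2) = 20.0863, d(P1,P2) = 25.8861
Closest: P0 and P2

Closest pair: (0.2, 0.4) and (14.1, -14.1), distance = 20.0863


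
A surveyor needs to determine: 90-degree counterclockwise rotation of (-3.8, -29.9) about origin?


90° CCW: (x,y) -> (-y, x)
(-3.8,-29.9) -> (29.9, -3.8)

(29.9, -3.8)


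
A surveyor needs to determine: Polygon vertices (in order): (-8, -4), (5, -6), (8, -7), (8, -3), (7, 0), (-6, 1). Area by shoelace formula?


Shoelace sum: ((-8)*(-6) - 5*(-4)) + (5*(-7) - 8*(-6)) + (8*(-3) - 8*(-7)) + (8*0 - 7*(-3)) + (7*1 - (-6)*0) + ((-6)*(-4) - (-8)*1)
= 173
Area = |173|/2 = 86.5

86.5


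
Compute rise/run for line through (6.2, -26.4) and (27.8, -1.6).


slope = (y2-y1)/(x2-x1) = ((-1.6)-(-26.4))/(27.8-6.2) = 24.8/21.6 = 1.1481

1.1481


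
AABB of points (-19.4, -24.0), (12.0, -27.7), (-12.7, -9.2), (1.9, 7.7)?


x range: [-19.4, 12]
y range: [-27.7, 7.7]
Bounding box: (-19.4,-27.7) to (12,7.7)

(-19.4,-27.7) to (12,7.7)


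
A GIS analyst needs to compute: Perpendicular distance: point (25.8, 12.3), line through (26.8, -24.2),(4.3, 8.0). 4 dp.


|cross product| = 789.05
|line direction| = sqrt(1543.09) = 39.2822
Distance = 789.05/sqrt(1543.09) = 20.0867

20.0867


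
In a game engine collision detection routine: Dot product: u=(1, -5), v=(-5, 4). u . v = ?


u . v = u_x*v_x + u_y*v_y = 1*(-5) + (-5)*4
= (-5) + (-20) = -25

-25


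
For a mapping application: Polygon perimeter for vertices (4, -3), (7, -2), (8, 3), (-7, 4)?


Sides: (4, -3)->(7, -2): sqrt(10) = 3.162278, (7, -2)->(8, 3): sqrt(26) = 5.09902, (8, 3)->(-7, 4): sqrt(226) = 15.033296, (-7, 4)->(4, -3): sqrt(170) = 13.038405
Sum = 36.332999
Perimeter = 36.333

36.333


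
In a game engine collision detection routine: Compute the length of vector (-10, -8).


|u| = sqrt((-10)^2 + (-8)^2) = sqrt(164) = 12.8062

12.8062


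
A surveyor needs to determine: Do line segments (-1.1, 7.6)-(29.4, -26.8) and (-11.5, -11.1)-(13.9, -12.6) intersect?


Cross products: d1=490.58, d2=-337.43, d3=-928.11, d4=-100.1
d1*d2 < 0 and d3*d4 < 0? no

No, they don't intersect


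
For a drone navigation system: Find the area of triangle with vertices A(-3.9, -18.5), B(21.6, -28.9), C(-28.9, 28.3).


Area = |x_A(y_B-y_C) + x_B(y_C-y_A) + x_C(y_A-y_B)|/2
= |223.08 + 1010.88 + (-300.56)|/2
= 933.4/2 = 466.7

466.7


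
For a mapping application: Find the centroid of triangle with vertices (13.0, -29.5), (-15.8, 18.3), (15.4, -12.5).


Centroid = ((x_A+x_B+x_C)/3, (y_A+y_B+y_C)/3)
= ((13+(-15.8)+15.4)/3, ((-29.5)+18.3+(-12.5))/3)
= (4.2, -7.9)

(4.2, -7.9)


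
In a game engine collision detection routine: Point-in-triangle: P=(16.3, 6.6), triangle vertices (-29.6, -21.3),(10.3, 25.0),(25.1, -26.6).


Cross products: AB x AP = -1011.96, BC x BP = 37.28, CA x CP = -1769.4
All same sign? no

No, outside


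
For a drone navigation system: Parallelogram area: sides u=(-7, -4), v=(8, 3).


|u x v| = |(-7)*3 - (-4)*8|
= |(-21) - (-32)| = 11

11


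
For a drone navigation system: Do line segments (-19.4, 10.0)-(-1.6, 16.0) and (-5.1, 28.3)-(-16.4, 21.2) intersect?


Cross products: d1=105.26, d2=163.84, d3=239.94, d4=181.36
d1*d2 < 0 and d3*d4 < 0? no

No, they don't intersect


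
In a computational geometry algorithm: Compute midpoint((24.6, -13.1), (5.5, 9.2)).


M = ((24.6+5.5)/2, ((-13.1)+9.2)/2)
= (15.05, -1.95)

(15.05, -1.95)


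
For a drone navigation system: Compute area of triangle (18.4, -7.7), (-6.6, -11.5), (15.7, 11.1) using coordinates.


Area = |x_A(y_B-y_C) + x_B(y_C-y_A) + x_C(y_A-y_B)|/2
= |(-415.84) + (-124.08) + 59.66|/2
= 480.26/2 = 240.13

240.13


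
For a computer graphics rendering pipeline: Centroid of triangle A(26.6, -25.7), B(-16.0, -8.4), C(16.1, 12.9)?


Centroid = ((x_A+x_B+x_C)/3, (y_A+y_B+y_C)/3)
= ((26.6+(-16)+16.1)/3, ((-25.7)+(-8.4)+12.9)/3)
= (8.9, -7.0667)

(8.9, -7.0667)


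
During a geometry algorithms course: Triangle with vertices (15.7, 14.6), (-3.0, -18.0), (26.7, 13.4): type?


Side lengths squared: AB^2=1412.45, BC^2=1868.05, CA^2=122.44
Sorted: [122.44, 1412.45, 1868.05]
By sides: Scalene, By angles: Obtuse

Scalene, Obtuse


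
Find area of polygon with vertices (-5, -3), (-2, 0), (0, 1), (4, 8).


Shoelace sum: ((-5)*0 - (-2)*(-3)) + ((-2)*1 - 0*0) + (0*8 - 4*1) + (4*(-3) - (-5)*8)
= 16
Area = |16|/2 = 8

8


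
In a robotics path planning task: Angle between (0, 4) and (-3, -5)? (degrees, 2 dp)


u.v = -20, |u| = sqrt(16) = 4, |v| = sqrt(34) = 5.831
cos(theta) = u.v/(|u||v|) = -20/sqrt(544) = -0.857493
theta = acos(-0.857493) = 149.04 degrees

149.04 degrees


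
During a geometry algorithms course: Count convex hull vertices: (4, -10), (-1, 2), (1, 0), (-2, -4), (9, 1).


Convex hull vertices (CCW): (-2, -4), (4, -10), (9, 1), (-1, 2)
Count = 4

4


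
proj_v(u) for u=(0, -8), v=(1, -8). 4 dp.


u.v = 64, |v| = sqrt(65) = 8.0623
Scalar projection = u.v / |v| = 64 / sqrt(65) = 7.9382

7.9382


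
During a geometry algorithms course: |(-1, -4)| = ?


|u| = sqrt((-1)^2 + (-4)^2) = sqrt(17) = 4.1231

4.1231


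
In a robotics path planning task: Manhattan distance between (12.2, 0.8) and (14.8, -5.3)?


|12.2-14.8| + |0.8-(-5.3)| = 2.6 + 6.1 = 8.7

8.7


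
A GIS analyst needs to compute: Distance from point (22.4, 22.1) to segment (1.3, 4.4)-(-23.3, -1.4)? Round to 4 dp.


Project P onto AB: t = 0 (clamped to [0,1])
Closest point on segment: (1.3, 4.4)
Distance: 27.5409

27.5409


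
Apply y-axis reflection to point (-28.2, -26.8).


Reflection over y-axis: (x,y) -> (-x,y)
(-28.2, -26.8) -> (28.2, -26.8)

(28.2, -26.8)


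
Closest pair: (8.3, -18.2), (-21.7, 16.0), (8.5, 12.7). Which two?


d(P0,P1) = 45.4933, d(P0,P2) = 30.9006, d(P1,P2) = 30.3798
Closest: P1 and P2

Closest pair: (-21.7, 16.0) and (8.5, 12.7), distance = 30.3798


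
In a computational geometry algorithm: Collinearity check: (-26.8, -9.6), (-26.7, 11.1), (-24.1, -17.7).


Cross product: ((-26.7)-(-26.8))*((-17.7)-(-9.6)) - (11.1-(-9.6))*((-24.1)-(-26.8))
= -56.7

No, not collinear


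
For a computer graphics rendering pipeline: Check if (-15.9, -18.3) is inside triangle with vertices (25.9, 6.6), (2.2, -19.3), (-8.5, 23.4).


Cross products: AB x AP = -492.49, BC x BP = 762.17, CA x CP = -1558.8
All same sign? no

No, outside


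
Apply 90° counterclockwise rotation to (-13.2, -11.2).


90° CCW: (x,y) -> (-y, x)
(-13.2,-11.2) -> (11.2, -13.2)

(11.2, -13.2)


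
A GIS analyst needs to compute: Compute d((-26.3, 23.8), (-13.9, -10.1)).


dx=12.4, dy=-33.9
d^2 = 12.4^2 + (-33.9)^2 = 1302.97
d = sqrt(1302.97) = 36.0967

36.0967


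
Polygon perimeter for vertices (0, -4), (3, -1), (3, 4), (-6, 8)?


Sides: (0, -4)->(3, -1): sqrt(18) = 4.242641, (3, -1)->(3, 4): sqrt(25) = 5, (3, 4)->(-6, 8): sqrt(97) = 9.848858, (-6, 8)->(0, -4): sqrt(180) = 13.416408
Sum = 32.507907
Perimeter = 32.5079

32.5079


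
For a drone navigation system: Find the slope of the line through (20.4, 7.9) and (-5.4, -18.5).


slope = (y2-y1)/(x2-x1) = ((-18.5)-7.9)/((-5.4)-20.4) = (-26.4)/(-25.8) = 1.0233

1.0233


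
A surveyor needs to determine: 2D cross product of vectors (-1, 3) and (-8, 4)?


u x v = u_x*v_y - u_y*v_x = (-1)*4 - 3*(-8)
= (-4) - (-24) = 20

20


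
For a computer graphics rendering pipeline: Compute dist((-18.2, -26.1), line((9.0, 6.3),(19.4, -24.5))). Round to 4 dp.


|cross product| = 1174.72
|line direction| = sqrt(1056.8) = 32.5085
Distance = 1174.72/sqrt(1056.8) = 36.1358

36.1358


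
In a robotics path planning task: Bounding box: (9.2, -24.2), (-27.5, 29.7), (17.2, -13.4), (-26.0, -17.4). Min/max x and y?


x range: [-27.5, 17.2]
y range: [-24.2, 29.7]
Bounding box: (-27.5,-24.2) to (17.2,29.7)

(-27.5,-24.2) to (17.2,29.7)


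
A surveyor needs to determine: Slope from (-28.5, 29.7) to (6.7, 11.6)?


slope = (y2-y1)/(x2-x1) = (11.6-29.7)/(6.7-(-28.5)) = (-18.1)/35.2 = -0.5142

-0.5142


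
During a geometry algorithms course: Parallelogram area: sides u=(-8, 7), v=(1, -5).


|u x v| = |(-8)*(-5) - 7*1|
= |40 - 7| = 33

33


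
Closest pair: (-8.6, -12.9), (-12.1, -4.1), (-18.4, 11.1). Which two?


d(P0,P1) = 9.4705, d(P0,P2) = 25.9237, d(P1,P2) = 16.4539
Closest: P0 and P1

Closest pair: (-8.6, -12.9) and (-12.1, -4.1), distance = 9.4705


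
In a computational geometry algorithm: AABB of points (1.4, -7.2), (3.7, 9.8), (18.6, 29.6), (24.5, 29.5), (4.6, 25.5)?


x range: [1.4, 24.5]
y range: [-7.2, 29.6]
Bounding box: (1.4,-7.2) to (24.5,29.6)

(1.4,-7.2) to (24.5,29.6)


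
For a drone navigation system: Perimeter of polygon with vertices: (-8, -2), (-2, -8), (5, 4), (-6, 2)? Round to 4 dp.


Sides: (-8, -2)->(-2, -8): sqrt(72) = 8.485281, (-2, -8)->(5, 4): sqrt(193) = 13.892444, (5, 4)->(-6, 2): sqrt(125) = 11.18034, (-6, 2)->(-8, -2): sqrt(20) = 4.472136
Sum = 38.030201
Perimeter = 38.0302

38.0302


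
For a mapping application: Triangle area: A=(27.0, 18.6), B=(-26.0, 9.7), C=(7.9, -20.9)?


Area = |x_A(y_B-y_C) + x_B(y_C-y_A) + x_C(y_A-y_B)|/2
= |826.2 + 1027 + 70.31|/2
= 1923.51/2 = 961.755

961.755


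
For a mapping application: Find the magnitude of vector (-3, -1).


|u| = sqrt((-3)^2 + (-1)^2) = sqrt(10) = 3.1623

3.1623


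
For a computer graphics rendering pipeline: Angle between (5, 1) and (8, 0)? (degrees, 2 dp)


u.v = 40, |u| = sqrt(26) = 5.099, |v| = sqrt(64) = 8
cos(theta) = u.v/(|u||v|) = 40/sqrt(1664) = 0.980581
theta = acos(0.980581) = 11.31 degrees

11.31 degrees


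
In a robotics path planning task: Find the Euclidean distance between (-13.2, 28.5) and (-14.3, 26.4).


dx=-1.1, dy=-2.1
d^2 = (-1.1)^2 + (-2.1)^2 = 5.62
d = sqrt(5.62) = 2.3707

2.3707


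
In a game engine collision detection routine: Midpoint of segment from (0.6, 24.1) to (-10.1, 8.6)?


M = ((0.6+(-10.1))/2, (24.1+8.6)/2)
= (-4.75, 16.35)

(-4.75, 16.35)


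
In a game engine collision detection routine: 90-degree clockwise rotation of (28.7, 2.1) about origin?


90° CW: (x,y) -> (y, -x)
(28.7,2.1) -> (2.1, -28.7)

(2.1, -28.7)


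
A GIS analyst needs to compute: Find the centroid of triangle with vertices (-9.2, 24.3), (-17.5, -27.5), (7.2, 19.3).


Centroid = ((x_A+x_B+x_C)/3, (y_A+y_B+y_C)/3)
= (((-9.2)+(-17.5)+7.2)/3, (24.3+(-27.5)+19.3)/3)
= (-6.5, 5.3667)

(-6.5, 5.3667)


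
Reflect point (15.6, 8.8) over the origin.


Reflection over origin: (x,y) -> (-x,-y)
(15.6, 8.8) -> (-15.6, -8.8)

(-15.6, -8.8)


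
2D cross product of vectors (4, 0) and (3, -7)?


u x v = u_x*v_y - u_y*v_x = 4*(-7) - 0*3
= (-28) - 0 = -28

-28


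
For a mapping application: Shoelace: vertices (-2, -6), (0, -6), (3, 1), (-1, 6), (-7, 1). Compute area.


Shoelace sum: ((-2)*(-6) - 0*(-6)) + (0*1 - 3*(-6)) + (3*6 - (-1)*1) + ((-1)*1 - (-7)*6) + ((-7)*(-6) - (-2)*1)
= 134
Area = |134|/2 = 67

67


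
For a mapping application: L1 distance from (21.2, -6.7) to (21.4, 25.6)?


|21.2-21.4| + |(-6.7)-25.6| = 0.2 + 32.3 = 32.5

32.5


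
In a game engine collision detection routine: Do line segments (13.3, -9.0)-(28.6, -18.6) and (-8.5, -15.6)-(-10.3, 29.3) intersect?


Cross products: d1=-990.7, d2=-1660.39, d3=-310.26, d4=359.43
d1*d2 < 0 and d3*d4 < 0? no

No, they don't intersect


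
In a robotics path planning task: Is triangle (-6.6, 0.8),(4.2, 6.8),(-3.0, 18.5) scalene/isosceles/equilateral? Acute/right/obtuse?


Side lengths squared: AB^2=152.64, BC^2=188.73, CA^2=326.25
Sorted: [152.64, 188.73, 326.25]
By sides: Scalene, By angles: Acute

Scalene, Acute


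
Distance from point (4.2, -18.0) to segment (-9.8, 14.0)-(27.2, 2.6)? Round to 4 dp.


Project P onto AB: t = 0.5889 (clamped to [0,1])
Closest point on segment: (11.9908, 7.2861)
Distance: 26.4591

26.4591


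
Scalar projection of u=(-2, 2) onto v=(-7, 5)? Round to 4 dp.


u.v = 24, |v| = sqrt(74) = 8.6023
Scalar projection = u.v / |v| = 24 / sqrt(74) = 2.7899

2.7899


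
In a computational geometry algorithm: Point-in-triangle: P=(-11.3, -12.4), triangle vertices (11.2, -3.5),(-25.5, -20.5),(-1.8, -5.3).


Cross products: AB x AP = -55.87, BC x BP = -23.87, CA x CP = -75.2
All same sign? yes

Yes, inside


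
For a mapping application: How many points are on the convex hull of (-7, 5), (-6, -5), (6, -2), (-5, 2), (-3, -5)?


Convex hull vertices (CCW): (-7, 5), (-6, -5), (-3, -5), (6, -2)
Count = 4

4


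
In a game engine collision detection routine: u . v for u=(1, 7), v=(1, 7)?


u . v = u_x*v_x + u_y*v_y = 1*1 + 7*7
= 1 + 49 = 50

50


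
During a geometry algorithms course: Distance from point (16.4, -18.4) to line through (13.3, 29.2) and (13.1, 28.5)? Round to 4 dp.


|cross product| = 11.69
|line direction| = sqrt(0.53) = 0.728
Distance = 11.69/sqrt(0.53) = 16.0574

16.0574


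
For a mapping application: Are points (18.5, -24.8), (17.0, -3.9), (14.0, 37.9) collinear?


Cross product: (17-18.5)*(37.9-(-24.8)) - ((-3.9)-(-24.8))*(14-18.5)
= 0

Yes, collinear


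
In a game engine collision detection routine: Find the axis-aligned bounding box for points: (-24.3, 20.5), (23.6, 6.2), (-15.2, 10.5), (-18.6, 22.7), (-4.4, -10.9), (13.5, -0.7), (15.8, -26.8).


x range: [-24.3, 23.6]
y range: [-26.8, 22.7]
Bounding box: (-24.3,-26.8) to (23.6,22.7)

(-24.3,-26.8) to (23.6,22.7)


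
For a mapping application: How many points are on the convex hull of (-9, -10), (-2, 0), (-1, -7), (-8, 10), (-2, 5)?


Convex hull vertices (CCW): (-9, -10), (-1, -7), (-2, 5), (-8, 10)
Count = 4

4


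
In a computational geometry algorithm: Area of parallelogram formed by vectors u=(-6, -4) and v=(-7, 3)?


|u x v| = |(-6)*3 - (-4)*(-7)|
= |(-18) - 28| = 46

46


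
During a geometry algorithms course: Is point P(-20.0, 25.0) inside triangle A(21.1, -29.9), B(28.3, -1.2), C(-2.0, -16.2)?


Cross products: AB x AP = 1574.85, BC x BP = -1518.36, CA x CP = 705.12
All same sign? no

No, outside


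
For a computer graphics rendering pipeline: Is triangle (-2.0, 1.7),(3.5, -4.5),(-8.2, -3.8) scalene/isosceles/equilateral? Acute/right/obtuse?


Side lengths squared: AB^2=68.69, BC^2=137.38, CA^2=68.69
Sorted: [68.69, 68.69, 137.38]
By sides: Isosceles, By angles: Right

Isosceles, Right


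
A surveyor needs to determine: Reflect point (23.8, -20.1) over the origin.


Reflection over origin: (x,y) -> (-x,-y)
(23.8, -20.1) -> (-23.8, 20.1)

(-23.8, 20.1)


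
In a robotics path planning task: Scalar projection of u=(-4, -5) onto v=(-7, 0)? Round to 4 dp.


u.v = 28, |v| = sqrt(49) = 7
Scalar projection = u.v / |v| = 28 / sqrt(49) = 4

4


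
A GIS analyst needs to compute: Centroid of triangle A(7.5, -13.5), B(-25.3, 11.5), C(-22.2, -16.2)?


Centroid = ((x_A+x_B+x_C)/3, (y_A+y_B+y_C)/3)
= ((7.5+(-25.3)+(-22.2))/3, ((-13.5)+11.5+(-16.2))/3)
= (-13.3333, -6.0667)

(-13.3333, -6.0667)


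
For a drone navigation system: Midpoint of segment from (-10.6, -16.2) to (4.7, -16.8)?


M = (((-10.6)+4.7)/2, ((-16.2)+(-16.8))/2)
= (-2.95, -16.5)

(-2.95, -16.5)


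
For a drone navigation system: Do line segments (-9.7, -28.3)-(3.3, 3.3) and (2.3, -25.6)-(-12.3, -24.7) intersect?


Cross products: d1=50.22, d2=-422.84, d3=-344.1, d4=128.96
d1*d2 < 0 and d3*d4 < 0? yes

Yes, they intersect


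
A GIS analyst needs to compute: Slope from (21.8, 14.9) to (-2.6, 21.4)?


slope = (y2-y1)/(x2-x1) = (21.4-14.9)/((-2.6)-21.8) = 6.5/(-24.4) = -0.2664

-0.2664


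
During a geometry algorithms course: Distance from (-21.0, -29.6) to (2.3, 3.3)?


dx=23.3, dy=32.9
d^2 = 23.3^2 + 32.9^2 = 1625.3
d = sqrt(1625.3) = 40.315

40.315


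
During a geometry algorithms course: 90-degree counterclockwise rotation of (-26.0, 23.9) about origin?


90° CCW: (x,y) -> (-y, x)
(-26,23.9) -> (-23.9, -26)

(-23.9, -26)


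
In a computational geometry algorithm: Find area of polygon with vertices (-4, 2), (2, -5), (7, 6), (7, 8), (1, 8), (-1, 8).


Shoelace sum: ((-4)*(-5) - 2*2) + (2*6 - 7*(-5)) + (7*8 - 7*6) + (7*8 - 1*8) + (1*8 - (-1)*8) + ((-1)*2 - (-4)*8)
= 171
Area = |171|/2 = 85.5

85.5


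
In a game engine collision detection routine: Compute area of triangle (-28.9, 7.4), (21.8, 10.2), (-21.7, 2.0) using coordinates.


Area = |x_A(y_B-y_C) + x_B(y_C-y_A) + x_C(y_A-y_B)|/2
= |(-236.98) + (-117.72) + 60.76|/2
= 293.94/2 = 146.97

146.97


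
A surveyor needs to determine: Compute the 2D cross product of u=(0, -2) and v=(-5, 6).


u x v = u_x*v_y - u_y*v_x = 0*6 - (-2)*(-5)
= 0 - 10 = -10

-10


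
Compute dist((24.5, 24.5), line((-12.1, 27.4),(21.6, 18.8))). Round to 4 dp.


|cross product| = 217.03
|line direction| = sqrt(1209.65) = 34.78
Distance = 217.03/sqrt(1209.65) = 6.2401

6.2401


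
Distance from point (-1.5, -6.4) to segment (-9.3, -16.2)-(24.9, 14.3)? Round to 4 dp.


Project P onto AB: t = 0.2694 (clamped to [0,1])
Closest point on segment: (-0.0873, -7.984)
Distance: 2.1224

2.1224


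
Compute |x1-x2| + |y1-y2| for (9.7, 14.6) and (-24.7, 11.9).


|9.7-(-24.7)| + |14.6-11.9| = 34.4 + 2.7 = 37.1

37.1


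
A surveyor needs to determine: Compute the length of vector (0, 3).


|u| = sqrt(0^2 + 3^2) = sqrt(9) = 3

3


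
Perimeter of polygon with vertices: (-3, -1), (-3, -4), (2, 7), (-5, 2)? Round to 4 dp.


Sides: (-3, -1)->(-3, -4): sqrt(9) = 3, (-3, -4)->(2, 7): sqrt(146) = 12.083046, (2, 7)->(-5, 2): sqrt(74) = 8.602325, (-5, 2)->(-3, -1): sqrt(13) = 3.605551
Sum = 27.290922
Perimeter = 27.2909

27.2909


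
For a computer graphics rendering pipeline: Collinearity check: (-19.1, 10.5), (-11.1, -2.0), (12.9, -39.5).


Cross product: ((-11.1)-(-19.1))*((-39.5)-10.5) - ((-2)-10.5)*(12.9-(-19.1))
= 0

Yes, collinear


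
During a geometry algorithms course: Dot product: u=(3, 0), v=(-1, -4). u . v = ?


u . v = u_x*v_x + u_y*v_y = 3*(-1) + 0*(-4)
= (-3) + 0 = -3

-3


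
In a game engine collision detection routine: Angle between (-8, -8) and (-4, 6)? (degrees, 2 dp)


u.v = -16, |u| = sqrt(128) = 11.3137, |v| = sqrt(52) = 7.2111
cos(theta) = u.v/(|u||v|) = -16/sqrt(6656) = -0.196116
theta = acos(-0.196116) = 101.31 degrees

101.31 degrees


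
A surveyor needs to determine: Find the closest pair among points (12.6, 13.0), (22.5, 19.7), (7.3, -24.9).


d(P0,P1) = 11.9541, d(P0,P2) = 38.2688, d(P1,P2) = 47.119
Closest: P0 and P1

Closest pair: (12.6, 13.0) and (22.5, 19.7), distance = 11.9541


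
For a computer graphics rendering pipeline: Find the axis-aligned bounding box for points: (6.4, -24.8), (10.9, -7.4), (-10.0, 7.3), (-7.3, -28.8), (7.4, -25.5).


x range: [-10, 10.9]
y range: [-28.8, 7.3]
Bounding box: (-10,-28.8) to (10.9,7.3)

(-10,-28.8) to (10.9,7.3)


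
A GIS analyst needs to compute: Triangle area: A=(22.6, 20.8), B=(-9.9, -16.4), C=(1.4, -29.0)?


Area = |x_A(y_B-y_C) + x_B(y_C-y_A) + x_C(y_A-y_B)|/2
= |284.76 + 493.02 + 52.08|/2
= 829.86/2 = 414.93

414.93


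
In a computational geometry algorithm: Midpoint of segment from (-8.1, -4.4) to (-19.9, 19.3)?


M = (((-8.1)+(-19.9))/2, ((-4.4)+19.3)/2)
= (-14, 7.45)

(-14, 7.45)


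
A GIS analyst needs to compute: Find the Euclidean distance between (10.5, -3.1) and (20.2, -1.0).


dx=9.7, dy=2.1
d^2 = 9.7^2 + 2.1^2 = 98.5
d = sqrt(98.5) = 9.9247

9.9247


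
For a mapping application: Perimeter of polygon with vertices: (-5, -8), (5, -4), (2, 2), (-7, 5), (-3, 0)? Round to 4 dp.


Sides: (-5, -8)->(5, -4): sqrt(116) = 10.77033, (5, -4)->(2, 2): sqrt(45) = 6.708204, (2, 2)->(-7, 5): sqrt(90) = 9.486833, (-7, 5)->(-3, 0): sqrt(41) = 6.403124, (-3, 0)->(-5, -8): sqrt(68) = 8.246211
Sum = 41.614702
Perimeter = 41.6147

41.6147


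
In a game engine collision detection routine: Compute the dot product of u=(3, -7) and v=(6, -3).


u . v = u_x*v_x + u_y*v_y = 3*6 + (-7)*(-3)
= 18 + 21 = 39

39


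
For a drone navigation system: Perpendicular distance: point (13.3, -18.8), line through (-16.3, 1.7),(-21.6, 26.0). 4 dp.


|cross product| = 610.63
|line direction| = sqrt(618.58) = 24.8713
Distance = 610.63/sqrt(618.58) = 24.5516

24.5516


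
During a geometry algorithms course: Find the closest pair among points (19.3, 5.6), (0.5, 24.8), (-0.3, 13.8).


d(P0,P1) = 26.8715, d(P0,P2) = 21.2462, d(P1,P2) = 11.0291
Closest: P1 and P2

Closest pair: (0.5, 24.8) and (-0.3, 13.8), distance = 11.0291


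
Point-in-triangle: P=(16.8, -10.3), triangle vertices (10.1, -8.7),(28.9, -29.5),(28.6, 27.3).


Cross products: AB x AP = 109.28, BC x BP = 681.52, CA x CP = 270.8
All same sign? yes

Yes, inside


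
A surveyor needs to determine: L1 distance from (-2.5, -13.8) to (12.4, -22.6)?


|(-2.5)-12.4| + |(-13.8)-(-22.6)| = 14.9 + 8.8 = 23.7

23.7


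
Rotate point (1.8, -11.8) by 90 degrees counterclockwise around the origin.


90° CCW: (x,y) -> (-y, x)
(1.8,-11.8) -> (11.8, 1.8)

(11.8, 1.8)


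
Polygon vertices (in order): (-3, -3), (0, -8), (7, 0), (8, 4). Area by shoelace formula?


Shoelace sum: ((-3)*(-8) - 0*(-3)) + (0*0 - 7*(-8)) + (7*4 - 8*0) + (8*(-3) - (-3)*4)
= 96
Area = |96|/2 = 48

48
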